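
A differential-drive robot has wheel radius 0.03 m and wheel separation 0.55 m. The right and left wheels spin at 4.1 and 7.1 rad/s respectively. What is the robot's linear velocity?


vR = r*wR = 0.03*4.1 = 0.123 m/s
vL = r*wL = 0.03*7.1 = 0.213 m/s
v = (vR+vL)/2 = 0.168 m/s
omega = (vR-vL)/L = -0.1636 rad/s
linear velocity = 0.168 m/s


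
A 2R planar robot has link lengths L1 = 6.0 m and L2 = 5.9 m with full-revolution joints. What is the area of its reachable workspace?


r_max = L1 + L2 = 11.9 m
r_min = |L1 - L2| = 0.1 m
Area = pi*(r_max^2 - r_min^2)
= pi*(141.61 - 0.01)
= pi * 141.6
= 444.8495 m^2


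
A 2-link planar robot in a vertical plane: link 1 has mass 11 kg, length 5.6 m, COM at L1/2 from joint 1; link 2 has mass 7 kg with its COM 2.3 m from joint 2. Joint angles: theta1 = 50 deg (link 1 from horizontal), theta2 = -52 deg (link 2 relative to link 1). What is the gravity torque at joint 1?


Horizontal distance from joint 1 to link-1 COM:
  x_c1 = (L1/2)*cos(t1) = 2.8 * 0.6428 = 1.7998 m
Horizontal distance from joint 1 to link-2 COM:
  x_c2 = L1*cos(t1) + Lc2*cos(t1+t2)
       = 5.6*0.6428 + 2.3*0.9994 = 5.8982 m
tau1 = m1*g*x_c1 + m2*g*x_c2
     = 11*9.81*1.7998 + 7*9.81*5.8982
     = 194.217 + 405.03
     = 599.247 Nm


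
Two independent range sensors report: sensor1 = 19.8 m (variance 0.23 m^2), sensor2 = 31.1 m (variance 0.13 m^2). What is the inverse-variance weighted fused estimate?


w1 = (1/var1) / (1/var1 + 1/var2)
   = 4.3478 / (4.3478 + 7.6923) = 0.3611
w2 = 1 - w1 = 0.6389
fused = w1*s1 + w2*s2 = 7.15 + 19.8694
= 27.0194 m


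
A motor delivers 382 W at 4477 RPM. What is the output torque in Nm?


omega = 4477 * 2*pi/60 = 468.8303 rad/s
tau = P / omega = 382 / 468.8303
= 0.8148 Nm


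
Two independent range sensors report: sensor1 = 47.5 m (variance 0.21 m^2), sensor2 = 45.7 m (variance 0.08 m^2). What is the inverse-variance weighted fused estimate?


w1 = (1/var1) / (1/var1 + 1/var2)
   = 4.7619 / (4.7619 + 12.5) = 0.2759
w2 = 1 - w1 = 0.7241
fused = w1*s1 + w2*s2 = 13.1034 + 33.0931
= 46.1966 m


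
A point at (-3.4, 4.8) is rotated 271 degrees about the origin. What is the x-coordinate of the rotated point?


x' = x*cos(theta) - y*sin(theta)
cos(271 deg) = 0.0175, sin(271 deg) = -0.9998
x' = -3.4 * 0.0175 - 4.8 * -0.9998
= -0.0593 - -4.7993
= 4.7399


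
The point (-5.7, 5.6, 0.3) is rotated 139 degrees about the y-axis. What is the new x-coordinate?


Rotation about y-axis: x' = x*cos(theta) + z*sin(theta)
= -5.7 * -0.7547 + 0.3 * 0.6561
= 4.4987


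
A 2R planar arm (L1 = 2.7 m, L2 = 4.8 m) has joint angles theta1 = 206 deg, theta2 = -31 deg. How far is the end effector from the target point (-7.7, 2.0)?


End effector via forward kinematics:
x = L1*cos(t1) + L2*cos(t1+t2) = -7.2085
y = L1*sin(t1) + L2*sin(t1+t2) = -0.7653
Distance to target:
d = sqrt((-7.7 - -7.2085)^2 + (2.0 - -0.7653)^2)
= sqrt(0.2416 + 7.6466)
= 2.8086 m


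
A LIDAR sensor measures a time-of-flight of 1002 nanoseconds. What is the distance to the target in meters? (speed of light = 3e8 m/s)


tof = 1002 ns = 1.002e-06 s
dist = c * tof / 2
= 3e8 * 1.002e-06 / 2
= 150.3 m


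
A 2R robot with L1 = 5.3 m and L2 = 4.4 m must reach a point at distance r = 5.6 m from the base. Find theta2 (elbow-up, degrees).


cos(theta2) = (r^2 - L1^2 - L2^2) / (2*L1*L2)
cos(theta2) = (31.36 - 28.09 - 19.36) / 46.64
cos(theta2) = -0.344983
theta2 = 110.1807 degrees


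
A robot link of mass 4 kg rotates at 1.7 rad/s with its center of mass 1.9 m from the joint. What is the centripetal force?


F = m * omega^2 * r
= 4 * 1.7^2 * 1.9
= 4 * 2.89 * 1.9
= 21.964 N


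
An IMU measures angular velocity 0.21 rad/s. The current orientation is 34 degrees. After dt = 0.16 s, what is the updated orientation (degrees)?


delta_theta = w * dt = 0.21 * 0.16 = 0.0336 rad
= 1.9251 deg
theta_new = 34 + 1.9251 = 35.9251 deg


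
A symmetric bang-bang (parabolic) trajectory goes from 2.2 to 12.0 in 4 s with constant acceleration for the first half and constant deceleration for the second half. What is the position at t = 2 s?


Symmetric rest-to-rest: each phase covers (pf-p0)/2 in time T/2. 0.5*a*(T/2)^2 = (pf-p0)/2 => a = 4*(pf-p0)/T^2
a = 4*(12.0-2.2)/4^2 = 2.45
t = 2 is in the acceleration phase (t <= T/2).
p = p0 + 0.5*a*t^2 = 2.2 + 0.5*2.45*2^2
= 7.1


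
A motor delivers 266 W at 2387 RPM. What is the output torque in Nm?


omega = 2387 * 2*pi/60 = 249.9661 rad/s
tau = P / omega = 266 / 249.9661
= 1.0641 Nm


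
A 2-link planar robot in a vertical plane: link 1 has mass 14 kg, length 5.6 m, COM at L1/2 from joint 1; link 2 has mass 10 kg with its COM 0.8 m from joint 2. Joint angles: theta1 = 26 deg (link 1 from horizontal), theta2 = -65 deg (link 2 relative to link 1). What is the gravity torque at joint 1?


Horizontal distance from joint 1 to link-1 COM:
  x_c1 = (L1/2)*cos(t1) = 2.8 * 0.8988 = 2.5166 m
Horizontal distance from joint 1 to link-2 COM:
  x_c2 = L1*cos(t1) + Lc2*cos(t1+t2)
       = 5.6*0.8988 + 0.8*0.7771 = 5.655 m
tau1 = m1*g*x_c1 + m2*g*x_c2
     = 14*9.81*2.5166 + 10*9.81*5.655
     = 345.633 + 554.7519
     = 900.385 Nm


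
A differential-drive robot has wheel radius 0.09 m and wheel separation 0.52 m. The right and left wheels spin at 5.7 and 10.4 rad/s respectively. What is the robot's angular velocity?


vR = r*wR = 0.09*5.7 = 0.513 m/s
vL = r*wL = 0.09*10.4 = 0.936 m/s
v = (vR+vL)/2 = 0.7245 m/s
omega = (vR-vL)/L = -0.8135 rad/s
angular velocity = -0.8135 rad/s


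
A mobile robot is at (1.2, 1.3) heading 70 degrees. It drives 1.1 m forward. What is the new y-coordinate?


y_new = y0 + d*sin(theta)
= 1.3 + 1.1*sin(70)
= 1.3 + 1.0337
= 2.3337


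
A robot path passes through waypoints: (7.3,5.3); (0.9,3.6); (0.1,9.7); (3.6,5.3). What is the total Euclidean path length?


Segment lengths:
  seg1 = sqrt((-6.4)^2 + (-1.7)^2) = 6.6219
  seg2 = sqrt((-0.8)^2 + (6.1)^2) = 6.1522
  seg3 = sqrt((3.5)^2 + (-4.4)^2) = 5.6223
Total = 18.3964


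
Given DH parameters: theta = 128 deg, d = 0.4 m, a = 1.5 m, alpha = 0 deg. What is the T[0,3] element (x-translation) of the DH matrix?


T[0,3] = a * cos(theta)
= 1.5 * cos(128 deg)
= 1.5 * -0.6157
= -0.9235


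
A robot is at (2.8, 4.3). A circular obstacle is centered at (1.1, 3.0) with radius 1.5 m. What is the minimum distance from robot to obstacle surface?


center_dist = sqrt((2.8-1.1)^2 + (4.3-3.0)^2)
= sqrt(2.89 + 1.69)
= 2.1401
min_dist = center_dist - radius = 2.1401 - 1.5 = 0.6401 m


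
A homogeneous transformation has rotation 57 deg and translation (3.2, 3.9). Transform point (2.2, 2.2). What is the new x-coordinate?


x' = cos(theta)*px - sin(theta)*py + tx
= 0.5446*2.2 - 0.8387*2.2 + 3.2
= 2.5531


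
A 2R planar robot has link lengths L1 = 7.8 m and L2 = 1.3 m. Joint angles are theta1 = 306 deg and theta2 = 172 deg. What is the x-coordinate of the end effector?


Convert angles to radians: theta1 = 5.3407, theta2 = 3.002
x = L1*cos(theta1) + L2*cos(theta1+theta2)
x = 4.5847 + -0.6103
x = 3.9744


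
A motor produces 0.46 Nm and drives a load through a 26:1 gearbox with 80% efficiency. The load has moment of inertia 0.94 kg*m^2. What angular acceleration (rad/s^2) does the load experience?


tau_out = tau_motor * N * eta
= 0.46 * 26 * 0.8 = 9.568 Nm
alpha = tau_out / I = 9.568 / 0.94
= 10.1787 rad/s^2


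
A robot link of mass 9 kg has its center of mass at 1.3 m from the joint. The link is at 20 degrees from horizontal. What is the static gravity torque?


tau = m*g*L*cos(angle)
= 9 * 9.81 * 1.3 * cos(20 deg)
= 9 * 9.81 * 1.3 * 0.9397
= 107.8551 Nm


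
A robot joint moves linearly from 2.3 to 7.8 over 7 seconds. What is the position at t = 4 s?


s = t/T = 4/7 = 0.5714
p(t) = p0 + (pf-p0)*s
= 2.3 + (7.8 - 2.3) * 0.5714
= 5.4429


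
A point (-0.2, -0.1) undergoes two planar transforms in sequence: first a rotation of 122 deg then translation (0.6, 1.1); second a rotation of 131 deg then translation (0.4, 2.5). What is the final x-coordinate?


After transform 1:
x1 = cos(122)*-0.2 - sin(122)*-0.1 + 0.6 = 0.7908
y1 = sin(122)*-0.2 + cos(122)*-0.1 + 1.1 = 0.9834
After transform 2:
x2 = cos(131)*0.7908 - sin(131)*0.9834 + 0.4
= -0.861


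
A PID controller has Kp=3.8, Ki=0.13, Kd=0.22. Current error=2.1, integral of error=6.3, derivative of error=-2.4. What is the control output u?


u = Kp*e + Ki*int(e) + Kd*de/dt
= 3.8*2.1 + 0.13*6.3 + 0.22*(-2.4)
= 7.98 + 0.819 + -0.528
= 8.271


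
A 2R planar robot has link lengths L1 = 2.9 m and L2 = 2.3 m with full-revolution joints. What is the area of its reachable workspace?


r_max = L1 + L2 = 5.2 m
r_min = |L1 - L2| = 0.6 m
Area = pi*(r_max^2 - r_min^2)
= pi*(27.04 - 0.36)
= pi * 26.68
= 83.8177 m^2


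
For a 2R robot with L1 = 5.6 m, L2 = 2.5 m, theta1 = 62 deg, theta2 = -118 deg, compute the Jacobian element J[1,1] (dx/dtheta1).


J[1,1] = -L1*sin(t1) - L2*sin(t1+t2)
= -5.6*sin(62) - 2.5*sin(-56)
= -2.8719


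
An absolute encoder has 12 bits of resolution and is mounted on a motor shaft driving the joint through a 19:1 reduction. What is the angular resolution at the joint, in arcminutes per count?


counts = 2^12 = 4096
effective counts at joint = 4096 * 19 = 77824
resolution = 360*60 / 77824
= 0.2775 arcmin/count


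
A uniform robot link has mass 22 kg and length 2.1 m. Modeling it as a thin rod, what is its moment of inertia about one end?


I = (1/3) * m * L^2
= (1/3) * 22 * 2.1^2
= 0.333333 * 22 * 4.41
= 32.34 kg*m^2


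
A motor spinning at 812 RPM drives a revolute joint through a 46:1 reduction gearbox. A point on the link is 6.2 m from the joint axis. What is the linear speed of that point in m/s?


omega_motor = 812 * 2*pi/60 = 85.0324 rad/s
omega_joint = omega_motor / 46 = 1.8485 rad/s
v = omega_joint * r = 1.8485 * 6.2
= 11.4609 m/s


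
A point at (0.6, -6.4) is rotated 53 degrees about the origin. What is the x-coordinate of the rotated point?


x' = x*cos(theta) - y*sin(theta)
cos(53 deg) = 0.6018, sin(53 deg) = 0.7986
x' = 0.6 * 0.6018 - -6.4 * 0.7986
= 0.3611 - -5.1113
= 5.4724


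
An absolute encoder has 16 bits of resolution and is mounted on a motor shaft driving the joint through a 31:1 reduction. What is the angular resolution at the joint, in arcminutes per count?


counts = 2^16 = 65536
effective counts at joint = 65536 * 31 = 2031616
resolution = 360*60 / 2031616
= 0.0106 arcmin/count


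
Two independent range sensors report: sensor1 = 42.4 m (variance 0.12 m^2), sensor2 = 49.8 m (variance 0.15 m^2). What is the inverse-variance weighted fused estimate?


w1 = (1/var1) / (1/var1 + 1/var2)
   = 8.3333 / (8.3333 + 6.6667) = 0.5556
w2 = 1 - w1 = 0.4444
fused = w1*s1 + w2*s2 = 23.5556 + 22.1333
= 45.6889 m


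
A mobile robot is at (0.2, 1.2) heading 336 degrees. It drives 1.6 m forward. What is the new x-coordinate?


x_new = x0 + d*cos(theta)
= 0.2 + 1.6*cos(336)
= 0.2 + 1.4617
= 1.6617


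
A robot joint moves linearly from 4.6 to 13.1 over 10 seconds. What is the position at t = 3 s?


s = t/T = 3/10 = 0.3
p(t) = p0 + (pf-p0)*s
= 4.6 + (13.1 - 4.6) * 0.3
= 7.15


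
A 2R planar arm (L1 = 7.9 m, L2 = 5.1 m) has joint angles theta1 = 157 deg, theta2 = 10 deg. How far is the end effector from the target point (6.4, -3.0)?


End effector via forward kinematics:
x = L1*cos(t1) + L2*cos(t1+t2) = -12.2413
y = L1*sin(t1) + L2*sin(t1+t2) = 4.234
Distance to target:
d = sqrt((6.4 - -12.2413)^2 + (-3.0 - 4.234)^2)
= sqrt(347.4972 + 52.3311)
= 19.9957 m


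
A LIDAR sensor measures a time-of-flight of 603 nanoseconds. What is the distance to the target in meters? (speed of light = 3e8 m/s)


tof = 603 ns = 6.03e-07 s
dist = c * tof / 2
= 3e8 * 6.03e-07 / 2
= 90.45 m


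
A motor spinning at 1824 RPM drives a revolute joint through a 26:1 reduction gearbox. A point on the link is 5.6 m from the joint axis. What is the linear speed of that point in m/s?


omega_motor = 1824 * 2*pi/60 = 191.0088 rad/s
omega_joint = omega_motor / 26 = 7.3465 rad/s
v = omega_joint * r = 7.3465 * 5.6
= 41.1404 m/s


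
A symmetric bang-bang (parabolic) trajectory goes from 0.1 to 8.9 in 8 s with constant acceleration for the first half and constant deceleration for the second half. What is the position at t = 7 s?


Symmetric rest-to-rest: each phase covers (pf-p0)/2 in time T/2. 0.5*a*(T/2)^2 = (pf-p0)/2 => a = 4*(pf-p0)/T^2
a = 4*(8.9-0.1)/8^2 = 0.55
t = 7 is in the deceleration phase (t > T/2).
p = pf - 0.5*a*(T-t)^2 = 8.9 - 0.5*0.55*1^2
= 8.625


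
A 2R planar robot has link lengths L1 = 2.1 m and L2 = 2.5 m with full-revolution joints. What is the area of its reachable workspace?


r_max = L1 + L2 = 4.6 m
r_min = |L1 - L2| = 0.4 m
Area = pi*(r_max^2 - r_min^2)
= pi*(21.16 - 0.16)
= pi * 21.0
= 65.9734 m^2


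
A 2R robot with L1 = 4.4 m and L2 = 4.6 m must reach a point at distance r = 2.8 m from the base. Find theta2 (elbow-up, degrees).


cos(theta2) = (r^2 - L1^2 - L2^2) / (2*L1*L2)
cos(theta2) = (7.84 - 19.36 - 21.16) / 40.48
cos(theta2) = -0.807312
theta2 = 143.8342 degrees


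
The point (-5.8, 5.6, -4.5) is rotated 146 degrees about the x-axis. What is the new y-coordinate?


Rotation about x-axis: y' = y*cos(theta) - z*sin(theta)
= 5.6 * -0.829 - -4.5 * 0.5592
= -2.1262


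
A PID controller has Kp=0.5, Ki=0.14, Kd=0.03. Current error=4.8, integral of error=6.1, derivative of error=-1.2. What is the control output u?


u = Kp*e + Ki*int(e) + Kd*de/dt
= 0.5*4.8 + 0.14*6.1 + 0.03*(-1.2)
= 2.4 + 0.854 + -0.036
= 3.218


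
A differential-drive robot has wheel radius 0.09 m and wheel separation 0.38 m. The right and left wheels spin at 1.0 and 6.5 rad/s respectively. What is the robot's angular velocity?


vR = r*wR = 0.09*1.0 = 0.09 m/s
vL = r*wL = 0.09*6.5 = 0.585 m/s
v = (vR+vL)/2 = 0.3375 m/s
omega = (vR-vL)/L = -1.3026 rad/s
angular velocity = -1.3026 rad/s


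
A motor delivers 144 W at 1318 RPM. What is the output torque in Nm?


omega = 1318 * 2*pi/60 = 138.0206 rad/s
tau = P / omega = 144 / 138.0206
= 1.0433 Nm


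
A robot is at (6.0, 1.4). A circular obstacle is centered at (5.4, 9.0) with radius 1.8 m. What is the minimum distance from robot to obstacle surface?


center_dist = sqrt((6.0-5.4)^2 + (1.4-9.0)^2)
= sqrt(0.36 + 57.76)
= 7.6236
min_dist = center_dist - radius = 7.6236 - 1.8 = 5.8236 m


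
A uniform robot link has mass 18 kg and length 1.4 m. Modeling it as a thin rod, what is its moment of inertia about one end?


I = (1/3) * m * L^2
= (1/3) * 18 * 1.4^2
= 0.333333 * 18 * 1.96
= 11.76 kg*m^2


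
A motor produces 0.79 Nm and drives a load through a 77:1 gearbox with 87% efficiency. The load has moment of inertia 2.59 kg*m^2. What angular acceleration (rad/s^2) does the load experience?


tau_out = tau_motor * N * eta
= 0.79 * 77 * 0.87 = 52.9221 Nm
alpha = tau_out / I = 52.9221 / 2.59
= 20.4332 rad/s^2


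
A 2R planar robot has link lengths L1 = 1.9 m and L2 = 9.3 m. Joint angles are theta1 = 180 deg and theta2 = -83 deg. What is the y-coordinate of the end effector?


Convert angles to radians: theta1 = 3.1416, theta2 = -1.4486
y = L1*sin(theta1) + L2*sin(theta1+theta2)
y = 0.0 + 9.2307
y = 9.2307


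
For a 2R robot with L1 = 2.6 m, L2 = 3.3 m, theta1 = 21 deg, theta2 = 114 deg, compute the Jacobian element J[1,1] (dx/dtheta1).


J[1,1] = -L1*sin(t1) - L2*sin(t1+t2)
= -2.6*sin(21) - 3.3*sin(135)
= -3.2652


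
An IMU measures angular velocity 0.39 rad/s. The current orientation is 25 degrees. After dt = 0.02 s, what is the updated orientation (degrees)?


delta_theta = w * dt = 0.39 * 0.02 = 0.0078 rad
= 0.4469 deg
theta_new = 25 + 0.4469 = 25.4469 deg


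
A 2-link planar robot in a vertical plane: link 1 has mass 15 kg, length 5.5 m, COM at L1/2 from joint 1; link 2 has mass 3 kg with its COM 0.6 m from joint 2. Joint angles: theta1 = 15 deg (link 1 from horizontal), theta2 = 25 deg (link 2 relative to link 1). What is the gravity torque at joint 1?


Horizontal distance from joint 1 to link-1 COM:
  x_c1 = (L1/2)*cos(t1) = 2.75 * 0.9659 = 2.6563 m
Horizontal distance from joint 1 to link-2 COM:
  x_c2 = L1*cos(t1) + Lc2*cos(t1+t2)
       = 5.5*0.9659 + 0.6*0.766 = 5.7722 m
tau1 = m1*g*x_c1 + m2*g*x_c2
     = 15*9.81*2.6563 + 3*9.81*5.7722
     = 390.874 + 169.8764
     = 560.7504 Nm


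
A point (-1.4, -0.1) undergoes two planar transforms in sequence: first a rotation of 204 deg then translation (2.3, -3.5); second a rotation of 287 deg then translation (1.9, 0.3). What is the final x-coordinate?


After transform 1:
x1 = cos(204)*-1.4 - sin(204)*-0.1 + 2.3 = 3.5383
y1 = sin(204)*-1.4 + cos(204)*-0.1 + -3.5 = -2.8392
After transform 2:
x2 = cos(287)*3.5383 - sin(287)*-2.8392 + 1.9
= 0.2193


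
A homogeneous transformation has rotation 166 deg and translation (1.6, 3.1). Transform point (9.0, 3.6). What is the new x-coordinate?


x' = cos(theta)*px - sin(theta)*py + tx
= -0.9703*9.0 - 0.2419*3.6 + 1.6
= -8.0036


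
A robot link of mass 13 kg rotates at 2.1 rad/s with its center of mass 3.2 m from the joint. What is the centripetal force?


F = m * omega^2 * r
= 13 * 2.1^2 * 3.2
= 13 * 4.41 * 3.2
= 183.456 N


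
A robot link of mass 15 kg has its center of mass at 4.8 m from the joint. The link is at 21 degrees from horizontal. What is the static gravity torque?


tau = m*g*L*cos(angle)
= 15 * 9.81 * 4.8 * cos(21 deg)
= 15 * 9.81 * 4.8 * 0.9336
= 659.4065 Nm


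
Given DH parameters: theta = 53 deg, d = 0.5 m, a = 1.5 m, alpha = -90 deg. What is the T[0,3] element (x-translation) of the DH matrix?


T[0,3] = a * cos(theta)
= 1.5 * cos(53 deg)
= 1.5 * 0.6018
= 0.9027


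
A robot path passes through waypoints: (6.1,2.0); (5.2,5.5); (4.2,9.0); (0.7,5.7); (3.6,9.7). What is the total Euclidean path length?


Segment lengths:
  seg1 = sqrt((-0.9)^2 + (3.5)^2) = 3.6139
  seg2 = sqrt((-1.0)^2 + (3.5)^2) = 3.6401
  seg3 = sqrt((-3.5)^2 + (-3.3)^2) = 4.8104
  seg4 = sqrt((2.9)^2 + (4.0)^2) = 4.9406
Total = 17.005


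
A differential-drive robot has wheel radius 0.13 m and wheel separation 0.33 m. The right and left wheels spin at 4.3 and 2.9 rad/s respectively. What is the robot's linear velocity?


vR = r*wR = 0.13*4.3 = 0.559 m/s
vL = r*wL = 0.13*2.9 = 0.377 m/s
v = (vR+vL)/2 = 0.468 m/s
omega = (vR-vL)/L = 0.5515 rad/s
linear velocity = 0.468 m/s


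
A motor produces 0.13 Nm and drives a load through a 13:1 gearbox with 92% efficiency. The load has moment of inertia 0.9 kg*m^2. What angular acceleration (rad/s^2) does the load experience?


tau_out = tau_motor * N * eta
= 0.13 * 13 * 0.92 = 1.5548 Nm
alpha = tau_out / I = 1.5548 / 0.9
= 1.7276 rad/s^2


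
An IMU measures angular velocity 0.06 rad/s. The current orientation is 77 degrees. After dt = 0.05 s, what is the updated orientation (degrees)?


delta_theta = w * dt = 0.06 * 0.05 = 0.003 rad
= 0.1719 deg
theta_new = 77 + 0.1719 = 77.1719 deg


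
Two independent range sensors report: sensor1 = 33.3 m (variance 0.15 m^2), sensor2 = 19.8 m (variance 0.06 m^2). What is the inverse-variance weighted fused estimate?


w1 = (1/var1) / (1/var1 + 1/var2)
   = 6.6667 / (6.6667 + 16.6667) = 0.2857
w2 = 1 - w1 = 0.7143
fused = w1*s1 + w2*s2 = 9.5143 + 14.1429
= 23.6571 m


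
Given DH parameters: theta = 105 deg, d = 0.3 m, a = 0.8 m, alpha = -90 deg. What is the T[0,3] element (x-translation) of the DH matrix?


T[0,3] = a * cos(theta)
= 0.8 * cos(105 deg)
= 0.8 * -0.2588
= -0.2071


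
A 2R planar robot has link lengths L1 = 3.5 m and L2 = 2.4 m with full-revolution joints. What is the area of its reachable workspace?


r_max = L1 + L2 = 5.9 m
r_min = |L1 - L2| = 1.1 m
Area = pi*(r_max^2 - r_min^2)
= pi*(34.81 - 1.21)
= pi * 33.6
= 105.5575 m^2


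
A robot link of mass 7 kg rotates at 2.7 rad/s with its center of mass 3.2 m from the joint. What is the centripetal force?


F = m * omega^2 * r
= 7 * 2.7^2 * 3.2
= 7 * 7.29 * 3.2
= 163.296 N


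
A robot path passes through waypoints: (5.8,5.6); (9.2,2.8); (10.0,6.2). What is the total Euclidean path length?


Segment lengths:
  seg1 = sqrt((3.4)^2 + (-2.8)^2) = 4.4045
  seg2 = sqrt((0.8)^2 + (3.4)^2) = 3.4928
Total = 7.8974


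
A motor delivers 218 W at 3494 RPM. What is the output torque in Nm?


omega = 3494 * 2*pi/60 = 365.8908 rad/s
tau = P / omega = 218 / 365.8908
= 0.5958 Nm


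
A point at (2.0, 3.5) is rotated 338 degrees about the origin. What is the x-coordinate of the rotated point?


x' = x*cos(theta) - y*sin(theta)
cos(338 deg) = 0.9272, sin(338 deg) = -0.3746
x' = 2.0 * 0.9272 - 3.5 * -0.3746
= 1.8544 - -1.3111
= 3.1655


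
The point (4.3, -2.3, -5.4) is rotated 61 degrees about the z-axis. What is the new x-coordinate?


Rotation about z-axis: x' = x*cos(theta) - y*sin(theta)
= 4.3 * 0.4848 - -2.3 * 0.8746
= 4.0963


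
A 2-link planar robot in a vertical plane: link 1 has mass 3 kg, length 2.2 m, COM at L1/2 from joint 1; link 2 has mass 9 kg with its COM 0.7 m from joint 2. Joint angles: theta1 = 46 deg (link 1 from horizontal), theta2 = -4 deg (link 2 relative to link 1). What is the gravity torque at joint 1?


Horizontal distance from joint 1 to link-1 COM:
  x_c1 = (L1/2)*cos(t1) = 1.1 * 0.6947 = 0.7641 m
Horizontal distance from joint 1 to link-2 COM:
  x_c2 = L1*cos(t1) + Lc2*cos(t1+t2)
       = 2.2*0.6947 + 0.7*0.7431 = 2.0484 m
tau1 = m1*g*x_c1 + m2*g*x_c2
     = 3*9.81*0.7641 + 9*9.81*2.0484
     = 22.4882 + 180.8576
     = 203.3458 Nm


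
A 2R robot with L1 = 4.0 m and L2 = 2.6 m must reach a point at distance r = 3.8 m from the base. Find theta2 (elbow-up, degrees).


cos(theta2) = (r^2 - L1^2 - L2^2) / (2*L1*L2)
cos(theta2) = (14.44 - 16.0 - 6.76) / 20.8
cos(theta2) = -0.4
theta2 = 113.5782 degrees


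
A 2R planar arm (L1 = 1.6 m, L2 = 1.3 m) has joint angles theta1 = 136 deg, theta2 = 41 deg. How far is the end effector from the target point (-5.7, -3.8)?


End effector via forward kinematics:
x = L1*cos(t1) + L2*cos(t1+t2) = -2.4492
y = L1*sin(t1) + L2*sin(t1+t2) = 1.1795
Distance to target:
d = sqrt((-5.7 - -2.4492)^2 + (-3.8 - 1.1795)^2)
= sqrt(10.5679 + 24.7953)
= 5.9467 m


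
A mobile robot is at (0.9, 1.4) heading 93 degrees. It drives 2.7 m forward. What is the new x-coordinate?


x_new = x0 + d*cos(theta)
= 0.9 + 2.7*cos(93)
= 0.9 + -0.1413
= 0.7587


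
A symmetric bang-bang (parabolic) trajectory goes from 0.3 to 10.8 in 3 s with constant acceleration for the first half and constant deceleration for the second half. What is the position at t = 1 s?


Symmetric rest-to-rest: each phase covers (pf-p0)/2 in time T/2. 0.5*a*(T/2)^2 = (pf-p0)/2 => a = 4*(pf-p0)/T^2
a = 4*(10.8-0.3)/3^2 = 4.6667
t = 1 is in the acceleration phase (t <= T/2).
p = p0 + 0.5*a*t^2 = 0.3 + 0.5*4.6667*1^2
= 2.6333


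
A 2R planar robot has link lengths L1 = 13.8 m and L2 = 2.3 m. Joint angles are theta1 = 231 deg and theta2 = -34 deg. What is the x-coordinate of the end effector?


Convert angles to radians: theta1 = 4.0317, theta2 = -0.5934
x = L1*cos(theta1) + L2*cos(theta1+theta2)
x = -8.6846 + -2.1995
x = -10.8841


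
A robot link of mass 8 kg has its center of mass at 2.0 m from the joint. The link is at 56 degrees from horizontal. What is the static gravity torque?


tau = m*g*L*cos(angle)
= 8 * 9.81 * 2.0 * cos(56 deg)
= 8 * 9.81 * 2.0 * 0.5592
= 87.7709 Nm


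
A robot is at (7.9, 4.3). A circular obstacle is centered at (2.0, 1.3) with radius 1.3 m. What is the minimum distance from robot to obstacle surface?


center_dist = sqrt((7.9-2.0)^2 + (4.3-1.3)^2)
= sqrt(34.81 + 9.0)
= 6.6189
min_dist = center_dist - radius = 6.6189 - 1.3 = 5.3189 m


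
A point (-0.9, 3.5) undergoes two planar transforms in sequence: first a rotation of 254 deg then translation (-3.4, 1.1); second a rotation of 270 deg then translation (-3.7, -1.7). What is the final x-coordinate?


After transform 1:
x1 = cos(254)*-0.9 - sin(254)*3.5 + -3.4 = 0.2125
y1 = sin(254)*-0.9 + cos(254)*3.5 + 1.1 = 1.0004
After transform 2:
x2 = cos(270)*0.2125 - sin(270)*1.0004 + -3.7
= -2.6996


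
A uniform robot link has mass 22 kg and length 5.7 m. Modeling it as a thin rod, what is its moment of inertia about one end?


I = (1/3) * m * L^2
= (1/3) * 22 * 5.7^2
= 0.333333 * 22 * 32.49
= 238.26 kg*m^2


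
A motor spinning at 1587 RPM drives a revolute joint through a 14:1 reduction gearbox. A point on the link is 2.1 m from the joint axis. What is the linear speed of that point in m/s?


omega_motor = 1587 * 2*pi/60 = 166.1903 rad/s
omega_joint = omega_motor / 14 = 11.8707 rad/s
v = omega_joint * r = 11.8707 * 2.1
= 24.9285 m/s


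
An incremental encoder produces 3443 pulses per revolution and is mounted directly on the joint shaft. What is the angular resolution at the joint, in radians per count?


counts per rev = 3443
resolution = 2*pi / 3443
= 0.0018 rad/count


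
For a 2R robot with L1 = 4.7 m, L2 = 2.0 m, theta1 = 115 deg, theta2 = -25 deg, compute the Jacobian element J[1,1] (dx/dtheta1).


J[1,1] = -L1*sin(t1) - L2*sin(t1+t2)
= -4.7*sin(115) - 2.0*sin(90)
= -6.2596


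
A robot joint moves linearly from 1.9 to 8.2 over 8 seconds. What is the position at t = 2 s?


s = t/T = 2/8 = 0.25
p(t) = p0 + (pf-p0)*s
= 1.9 + (8.2 - 1.9) * 0.25
= 3.475


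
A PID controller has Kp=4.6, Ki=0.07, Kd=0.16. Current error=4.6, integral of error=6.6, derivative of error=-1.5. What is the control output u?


u = Kp*e + Ki*int(e) + Kd*de/dt
= 4.6*4.6 + 0.07*6.6 + 0.16*(-1.5)
= 21.16 + 0.462 + -0.24
= 21.382


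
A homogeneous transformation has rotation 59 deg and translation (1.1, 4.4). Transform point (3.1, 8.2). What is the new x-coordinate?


x' = cos(theta)*px - sin(theta)*py + tx
= 0.515*3.1 - 0.8572*8.2 + 1.1
= -4.3322


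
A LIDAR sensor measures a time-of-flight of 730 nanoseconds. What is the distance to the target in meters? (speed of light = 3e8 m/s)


tof = 730 ns = 7.3e-07 s
dist = c * tof / 2
= 3e8 * 7.3e-07 / 2
= 109.5 m


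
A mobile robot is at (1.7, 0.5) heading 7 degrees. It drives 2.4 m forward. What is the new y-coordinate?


y_new = y0 + d*sin(theta)
= 0.5 + 2.4*sin(7)
= 0.5 + 0.2925
= 0.7925


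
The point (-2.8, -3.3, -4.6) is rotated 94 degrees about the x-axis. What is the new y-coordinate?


Rotation about x-axis: y' = y*cos(theta) - z*sin(theta)
= -3.3 * -0.0698 - -4.6 * 0.9976
= 4.819


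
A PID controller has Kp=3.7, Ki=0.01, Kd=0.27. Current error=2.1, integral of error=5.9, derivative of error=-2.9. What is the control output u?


u = Kp*e + Ki*int(e) + Kd*de/dt
= 3.7*2.1 + 0.01*5.9 + 0.27*(-2.9)
= 7.77 + 0.059 + -0.783
= 7.046


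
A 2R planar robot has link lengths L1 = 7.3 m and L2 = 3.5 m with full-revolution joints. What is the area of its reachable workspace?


r_max = L1 + L2 = 10.8 m
r_min = |L1 - L2| = 3.8 m
Area = pi*(r_max^2 - r_min^2)
= pi*(116.64 - 14.44)
= pi * 102.2
= 321.0708 m^2


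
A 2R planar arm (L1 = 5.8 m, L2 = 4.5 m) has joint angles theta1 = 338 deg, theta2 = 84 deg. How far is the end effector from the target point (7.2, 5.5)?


End effector via forward kinematics:
x = L1*cos(t1) + L2*cos(t1+t2) = 7.4903
y = L1*sin(t1) + L2*sin(t1+t2) = 1.8005
Distance to target:
d = sqrt((7.2 - 7.4903)^2 + (5.5 - 1.8005)^2)
= sqrt(0.0843 + 13.686)
= 3.7108 m


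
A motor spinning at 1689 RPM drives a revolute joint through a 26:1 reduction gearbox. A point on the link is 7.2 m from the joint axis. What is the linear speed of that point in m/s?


omega_motor = 1689 * 2*pi/60 = 176.8717 rad/s
omega_joint = omega_motor / 26 = 6.8028 rad/s
v = omega_joint * r = 6.8028 * 7.2
= 48.9798 m/s


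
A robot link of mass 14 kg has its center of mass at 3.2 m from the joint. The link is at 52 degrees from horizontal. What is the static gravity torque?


tau = m*g*L*cos(angle)
= 14 * 9.81 * 3.2 * cos(52 deg)
= 14 * 9.81 * 3.2 * 0.6157
= 270.5758 Nm


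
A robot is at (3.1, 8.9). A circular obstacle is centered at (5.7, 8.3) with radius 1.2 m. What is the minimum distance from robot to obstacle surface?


center_dist = sqrt((3.1-5.7)^2 + (8.9-8.3)^2)
= sqrt(6.76 + 0.36)
= 2.6683
min_dist = center_dist - radius = 2.6683 - 1.2 = 1.4683 m


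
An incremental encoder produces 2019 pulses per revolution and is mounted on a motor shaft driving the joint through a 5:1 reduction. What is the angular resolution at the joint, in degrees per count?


counts per rev = 2019
effective counts at joint = 2019 * 5 = 10095
resolution = 360 / 10095
= 0.0357 deg/count


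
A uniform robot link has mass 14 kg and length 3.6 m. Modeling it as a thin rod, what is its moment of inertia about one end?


I = (1/3) * m * L^2
= (1/3) * 14 * 3.6^2
= 0.333333 * 14 * 12.96
= 60.48 kg*m^2


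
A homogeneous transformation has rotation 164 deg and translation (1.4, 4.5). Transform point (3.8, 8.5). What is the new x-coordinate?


x' = cos(theta)*px - sin(theta)*py + tx
= -0.9613*3.8 - 0.2756*8.5 + 1.4
= -4.5957


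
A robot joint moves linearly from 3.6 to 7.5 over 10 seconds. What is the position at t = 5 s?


s = t/T = 5/10 = 0.5
p(t) = p0 + (pf-p0)*s
= 3.6 + (7.5 - 3.6) * 0.5
= 5.55


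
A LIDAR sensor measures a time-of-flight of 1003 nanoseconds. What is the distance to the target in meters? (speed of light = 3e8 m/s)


tof = 1003 ns = 1.003e-06 s
dist = c * tof / 2
= 3e8 * 1.003e-06 / 2
= 150.45 m


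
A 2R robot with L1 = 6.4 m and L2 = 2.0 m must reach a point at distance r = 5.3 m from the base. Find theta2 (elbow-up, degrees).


cos(theta2) = (r^2 - L1^2 - L2^2) / (2*L1*L2)
cos(theta2) = (28.09 - 40.96 - 4.0) / 25.6
cos(theta2) = -0.658984
theta2 = 131.2225 degrees


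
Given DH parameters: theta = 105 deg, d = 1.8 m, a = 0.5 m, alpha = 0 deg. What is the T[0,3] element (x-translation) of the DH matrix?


T[0,3] = a * cos(theta)
= 0.5 * cos(105 deg)
= 0.5 * -0.2588
= -0.1294


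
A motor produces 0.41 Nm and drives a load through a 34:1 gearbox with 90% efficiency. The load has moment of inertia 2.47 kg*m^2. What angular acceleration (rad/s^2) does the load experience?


tau_out = tau_motor * N * eta
= 0.41 * 34 * 0.9 = 12.546 Nm
alpha = tau_out / I = 12.546 / 2.47
= 5.0794 rad/s^2


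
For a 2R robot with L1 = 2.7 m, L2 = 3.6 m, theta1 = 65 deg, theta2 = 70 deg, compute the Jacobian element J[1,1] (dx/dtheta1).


J[1,1] = -L1*sin(t1) - L2*sin(t1+t2)
= -2.7*sin(65) - 3.6*sin(135)
= -4.9926


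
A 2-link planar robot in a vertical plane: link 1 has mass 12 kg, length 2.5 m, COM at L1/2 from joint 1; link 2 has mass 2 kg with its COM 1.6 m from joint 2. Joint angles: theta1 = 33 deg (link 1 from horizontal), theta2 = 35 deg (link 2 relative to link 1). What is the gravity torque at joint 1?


Horizontal distance from joint 1 to link-1 COM:
  x_c1 = (L1/2)*cos(t1) = 1.25 * 0.8387 = 1.0483 m
Horizontal distance from joint 1 to link-2 COM:
  x_c2 = L1*cos(t1) + Lc2*cos(t1+t2)
       = 2.5*0.8387 + 1.6*0.3746 = 2.696 m
tau1 = m1*g*x_c1 + m2*g*x_c2
     = 12*9.81*1.0483 + 2*9.81*2.696
     = 123.4104 + 52.8964
     = 176.3068 Nm


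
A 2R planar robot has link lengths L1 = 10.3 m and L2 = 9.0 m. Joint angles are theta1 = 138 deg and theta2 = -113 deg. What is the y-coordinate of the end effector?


Convert angles to radians: theta1 = 2.4086, theta2 = -1.9722
y = L1*sin(theta1) + L2*sin(theta1+theta2)
y = 6.892 + 3.8036
y = 10.6956


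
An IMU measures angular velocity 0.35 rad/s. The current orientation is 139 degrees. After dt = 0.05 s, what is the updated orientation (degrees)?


delta_theta = w * dt = 0.35 * 0.05 = 0.0175 rad
= 1.0027 deg
theta_new = 139 + 1.0027 = 140.0027 deg


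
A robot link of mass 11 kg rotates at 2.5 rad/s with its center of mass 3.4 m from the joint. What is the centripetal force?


F = m * omega^2 * r
= 11 * 2.5^2 * 3.4
= 11 * 6.25 * 3.4
= 233.75 N


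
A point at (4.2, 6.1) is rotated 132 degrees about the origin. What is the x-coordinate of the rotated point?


x' = x*cos(theta) - y*sin(theta)
cos(132 deg) = -0.6691, sin(132 deg) = 0.7431
x' = 4.2 * -0.6691 - 6.1 * 0.7431
= -2.8103 - 4.5332
= -7.3435


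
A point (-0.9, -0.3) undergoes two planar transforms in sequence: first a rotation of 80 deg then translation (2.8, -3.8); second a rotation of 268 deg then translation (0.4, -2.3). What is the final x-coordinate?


After transform 1:
x1 = cos(80)*-0.9 - sin(80)*-0.3 + 2.8 = 2.9392
y1 = sin(80)*-0.9 + cos(80)*-0.3 + -3.8 = -4.7384
After transform 2:
x2 = cos(268)*2.9392 - sin(268)*-4.7384 + 0.4
= -4.4381


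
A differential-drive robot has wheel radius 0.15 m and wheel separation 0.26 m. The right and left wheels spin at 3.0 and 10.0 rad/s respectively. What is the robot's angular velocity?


vR = r*wR = 0.15*3.0 = 0.45 m/s
vL = r*wL = 0.15*10.0 = 1.5 m/s
v = (vR+vL)/2 = 0.975 m/s
omega = (vR-vL)/L = -4.0385 rad/s
angular velocity = -4.0385 rad/s


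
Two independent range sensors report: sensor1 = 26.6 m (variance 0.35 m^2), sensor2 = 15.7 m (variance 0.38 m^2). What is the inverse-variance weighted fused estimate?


w1 = (1/var1) / (1/var1 + 1/var2)
   = 2.8571 / (2.8571 + 2.6316) = 0.5205
w2 = 1 - w1 = 0.4795
fused = w1*s1 + w2*s2 = 13.8466 + 7.5274
= 21.374 m


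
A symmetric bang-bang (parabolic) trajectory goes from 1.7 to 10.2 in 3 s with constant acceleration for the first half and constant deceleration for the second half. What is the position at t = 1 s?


Symmetric rest-to-rest: each phase covers (pf-p0)/2 in time T/2. 0.5*a*(T/2)^2 = (pf-p0)/2 => a = 4*(pf-p0)/T^2
a = 4*(10.2-1.7)/3^2 = 3.7778
t = 1 is in the acceleration phase (t <= T/2).
p = p0 + 0.5*a*t^2 = 1.7 + 0.5*3.7778*1^2
= 3.5889


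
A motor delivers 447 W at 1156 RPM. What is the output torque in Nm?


omega = 1156 * 2*pi/60 = 121.056 rad/s
tau = P / omega = 447 / 121.056
= 3.6925 Nm


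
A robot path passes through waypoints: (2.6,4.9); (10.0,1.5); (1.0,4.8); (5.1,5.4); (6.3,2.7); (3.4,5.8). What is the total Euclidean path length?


Segment lengths:
  seg1 = sqrt((7.4)^2 + (-3.4)^2) = 8.1437
  seg2 = sqrt((-9.0)^2 + (3.3)^2) = 9.5859
  seg3 = sqrt((4.1)^2 + (0.6)^2) = 4.1437
  seg4 = sqrt((1.2)^2 + (-2.7)^2) = 2.9547
  seg5 = sqrt((-2.9)^2 + (3.1)^2) = 4.245
Total = 29.073


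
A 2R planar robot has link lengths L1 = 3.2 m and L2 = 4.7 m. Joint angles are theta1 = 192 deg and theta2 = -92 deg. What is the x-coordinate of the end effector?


Convert angles to radians: theta1 = 3.351, theta2 = -1.6057
x = L1*cos(theta1) + L2*cos(theta1+theta2)
x = -3.1301 + -0.8161
x = -3.9462


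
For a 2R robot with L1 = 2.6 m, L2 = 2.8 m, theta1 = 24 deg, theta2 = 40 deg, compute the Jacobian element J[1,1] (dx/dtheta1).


J[1,1] = -L1*sin(t1) - L2*sin(t1+t2)
= -2.6*sin(24) - 2.8*sin(64)
= -3.5741


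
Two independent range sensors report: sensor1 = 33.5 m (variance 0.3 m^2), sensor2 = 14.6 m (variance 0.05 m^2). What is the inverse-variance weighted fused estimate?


w1 = (1/var1) / (1/var1 + 1/var2)
   = 3.3333 / (3.3333 + 20.0) = 0.1429
w2 = 1 - w1 = 0.8571
fused = w1*s1 + w2*s2 = 4.7857 + 12.5143
= 17.3 m


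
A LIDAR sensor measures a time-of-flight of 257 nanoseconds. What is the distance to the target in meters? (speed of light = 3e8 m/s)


tof = 257 ns = 2.57e-07 s
dist = c * tof / 2
= 3e8 * 2.57e-07 / 2
= 38.55 m


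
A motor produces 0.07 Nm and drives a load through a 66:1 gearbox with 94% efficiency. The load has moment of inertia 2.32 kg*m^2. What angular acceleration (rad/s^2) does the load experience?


tau_out = tau_motor * N * eta
= 0.07 * 66 * 0.94 = 4.3428 Nm
alpha = tau_out / I = 4.3428 / 2.32
= 1.8719 rad/s^2


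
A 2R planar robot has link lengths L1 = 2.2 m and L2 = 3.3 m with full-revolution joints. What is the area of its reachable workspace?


r_max = L1 + L2 = 5.5 m
r_min = |L1 - L2| = 1.1 m
Area = pi*(r_max^2 - r_min^2)
= pi*(30.25 - 1.21)
= pi * 29.04
= 91.2319 m^2


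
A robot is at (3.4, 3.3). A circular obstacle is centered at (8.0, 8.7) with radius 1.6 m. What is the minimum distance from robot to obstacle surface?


center_dist = sqrt((3.4-8.0)^2 + (3.3-8.7)^2)
= sqrt(21.16 + 29.16)
= 7.0937
min_dist = center_dist - radius = 7.0937 - 1.6 = 5.4937 m


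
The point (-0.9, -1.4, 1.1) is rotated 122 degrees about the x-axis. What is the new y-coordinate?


Rotation about x-axis: y' = y*cos(theta) - z*sin(theta)
= -1.4 * -0.5299 - 1.1 * 0.848
= -0.191


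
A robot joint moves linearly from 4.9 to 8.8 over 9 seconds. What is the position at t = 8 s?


s = t/T = 8/9 = 0.8889
p(t) = p0 + (pf-p0)*s
= 4.9 + (8.8 - 4.9) * 0.8889
= 8.3667


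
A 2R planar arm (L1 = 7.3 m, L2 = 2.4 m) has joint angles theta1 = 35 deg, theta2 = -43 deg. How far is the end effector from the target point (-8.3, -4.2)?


End effector via forward kinematics:
x = L1*cos(t1) + L2*cos(t1+t2) = 8.3565
y = L1*sin(t1) + L2*sin(t1+t2) = 3.8531
Distance to target:
d = sqrt((-8.3 - 8.3565)^2 + (-4.2 - 3.8531)^2)
= sqrt(277.4374 + 64.8523)
= 18.5011 m


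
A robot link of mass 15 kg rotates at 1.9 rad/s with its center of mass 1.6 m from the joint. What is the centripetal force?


F = m * omega^2 * r
= 15 * 1.9^2 * 1.6
= 15 * 3.61 * 1.6
= 86.64 N


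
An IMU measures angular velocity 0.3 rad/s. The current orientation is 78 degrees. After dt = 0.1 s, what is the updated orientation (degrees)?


delta_theta = w * dt = 0.3 * 0.1 = 0.03 rad
= 1.7189 deg
theta_new = 78 + 1.7189 = 79.7189 deg


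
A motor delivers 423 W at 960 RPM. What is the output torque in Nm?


omega = 960 * 2*pi/60 = 100.531 rad/s
tau = P / omega = 423 / 100.531
= 4.2077 Nm


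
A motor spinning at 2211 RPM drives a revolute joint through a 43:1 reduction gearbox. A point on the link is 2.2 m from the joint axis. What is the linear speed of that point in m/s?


omega_motor = 2211 * 2*pi/60 = 231.5354 rad/s
omega_joint = omega_motor / 43 = 5.3845 rad/s
v = omega_joint * r = 5.3845 * 2.2
= 11.846 m/s


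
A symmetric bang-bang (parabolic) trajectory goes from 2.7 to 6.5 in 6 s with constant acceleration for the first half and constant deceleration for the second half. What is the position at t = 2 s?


Symmetric rest-to-rest: each phase covers (pf-p0)/2 in time T/2. 0.5*a*(T/2)^2 = (pf-p0)/2 => a = 4*(pf-p0)/T^2
a = 4*(6.5-2.7)/6^2 = 0.4222
t = 2 is in the acceleration phase (t <= T/2).
p = p0 + 0.5*a*t^2 = 2.7 + 0.5*0.4222*2^2
= 3.5444


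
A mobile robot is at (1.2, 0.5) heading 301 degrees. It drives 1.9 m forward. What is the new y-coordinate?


y_new = y0 + d*sin(theta)
= 0.5 + 1.9*sin(301)
= 0.5 + -1.6286
= -1.1286


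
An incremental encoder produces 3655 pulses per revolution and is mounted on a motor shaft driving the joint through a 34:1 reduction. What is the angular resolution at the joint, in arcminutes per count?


counts per rev = 3655
effective counts at joint = 3655 * 34 = 124270
resolution = 360*60 / 124270
= 0.1738 arcmin/count


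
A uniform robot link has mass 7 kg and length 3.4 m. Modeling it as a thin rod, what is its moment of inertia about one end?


I = (1/3) * m * L^2
= (1/3) * 7 * 3.4^2
= 0.333333 * 7 * 11.56
= 26.9733 kg*m^2


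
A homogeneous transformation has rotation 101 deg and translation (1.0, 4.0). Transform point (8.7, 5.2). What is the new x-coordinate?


x' = cos(theta)*px - sin(theta)*py + tx
= -0.1908*8.7 - 0.9816*5.2 + 1.0
= -5.7645


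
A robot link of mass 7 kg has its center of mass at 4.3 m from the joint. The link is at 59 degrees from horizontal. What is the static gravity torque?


tau = m*g*L*cos(angle)
= 7 * 9.81 * 4.3 * cos(59 deg)
= 7 * 9.81 * 4.3 * 0.515
= 152.081 Nm


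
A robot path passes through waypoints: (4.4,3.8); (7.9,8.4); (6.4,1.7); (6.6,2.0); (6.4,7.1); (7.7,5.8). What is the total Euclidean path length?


Segment lengths:
  seg1 = sqrt((3.5)^2 + (4.6)^2) = 5.7801
  seg2 = sqrt((-1.5)^2 + (-6.7)^2) = 6.8659
  seg3 = sqrt((0.2)^2 + (0.3)^2) = 0.3606
  seg4 = sqrt((-0.2)^2 + (5.1)^2) = 5.1039
  seg5 = sqrt((1.3)^2 + (-1.3)^2) = 1.8385
Total = 19.9489
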